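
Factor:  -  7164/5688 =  - 199/158 = - 2^( - 1 )*79^(-1 )*199^1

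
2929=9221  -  6292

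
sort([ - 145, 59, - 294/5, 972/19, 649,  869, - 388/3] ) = [ - 145, - 388/3, - 294/5 , 972/19, 59, 649, 869]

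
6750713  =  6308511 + 442202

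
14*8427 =117978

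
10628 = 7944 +2684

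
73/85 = 73/85=0.86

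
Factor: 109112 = 2^3*23^1*593^1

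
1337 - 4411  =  -3074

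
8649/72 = 120 + 1/8 =120.12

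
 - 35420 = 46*( - 770) 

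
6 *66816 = 400896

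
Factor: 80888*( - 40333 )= - 2^3*53^1*761^1*10111^1 =-3262455704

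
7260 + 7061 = 14321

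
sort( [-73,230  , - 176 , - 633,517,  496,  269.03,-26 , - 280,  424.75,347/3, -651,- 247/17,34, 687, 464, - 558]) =[  -  651, - 633, - 558, -280,- 176, - 73,-26 , - 247/17,  34, 347/3, 230, 269.03,  424.75, 464 , 496,517, 687 ] 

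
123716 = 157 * 788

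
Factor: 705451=19^1*107^1*347^1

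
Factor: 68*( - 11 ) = - 748 =-2^2 *11^1*17^1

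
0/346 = 0=0.00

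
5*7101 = 35505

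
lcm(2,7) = 14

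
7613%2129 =1226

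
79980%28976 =22028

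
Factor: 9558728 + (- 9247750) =310978 = 2^1*61^1 * 2549^1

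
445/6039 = 445/6039= 0.07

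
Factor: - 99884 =-2^2*24971^1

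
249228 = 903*276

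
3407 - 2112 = 1295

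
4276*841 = 3596116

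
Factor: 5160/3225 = 8/5=2^3*5^ ( - 1)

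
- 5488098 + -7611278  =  -13099376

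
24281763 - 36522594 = - 12240831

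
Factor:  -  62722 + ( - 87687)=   -  150409 = - 7^1*21487^1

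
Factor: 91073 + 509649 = 2^1*67^1* 4483^1 = 600722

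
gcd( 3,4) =1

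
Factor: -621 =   -  3^3*23^1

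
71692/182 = 393 + 83/91 = 393.91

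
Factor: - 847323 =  - 3^2 * 31^1*3037^1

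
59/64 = 59/64 = 0.92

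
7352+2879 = 10231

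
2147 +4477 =6624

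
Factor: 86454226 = 2^1*31^1*1394423^1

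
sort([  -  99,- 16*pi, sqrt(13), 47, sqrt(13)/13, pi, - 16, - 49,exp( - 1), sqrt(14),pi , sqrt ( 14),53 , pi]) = [ - 99, - 16*pi,  -  49,-16,sqrt( 13 )/13 , exp( - 1),pi, pi,pi,sqrt( 13 ), sqrt( 14), sqrt( 14), 47, 53] 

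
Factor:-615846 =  - 2^1 * 3^1*7^1*11^1*31^1 * 43^1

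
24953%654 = 101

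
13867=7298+6569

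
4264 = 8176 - 3912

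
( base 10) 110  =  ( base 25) 4a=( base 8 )156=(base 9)132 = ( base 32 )3E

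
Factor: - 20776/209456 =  - 2^ (-1 )*7^2*13^( - 1)*19^( - 1 )= - 49/494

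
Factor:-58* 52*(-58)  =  2^4*13^1*29^2=174928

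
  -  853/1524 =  - 853/1524 = - 0.56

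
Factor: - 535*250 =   -  133750 = - 2^1 * 5^4 * 107^1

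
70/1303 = 70/1303 =0.05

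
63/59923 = 63/59923 = 0.00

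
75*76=5700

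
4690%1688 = 1314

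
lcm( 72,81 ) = 648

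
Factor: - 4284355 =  - 5^1*31^1*131^1 * 211^1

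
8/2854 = 4/1427 = 0.00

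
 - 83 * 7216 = - 598928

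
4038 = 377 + 3661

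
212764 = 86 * 2474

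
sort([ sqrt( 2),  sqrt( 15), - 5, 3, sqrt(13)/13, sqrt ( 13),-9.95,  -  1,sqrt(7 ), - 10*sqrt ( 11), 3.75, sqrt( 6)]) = [ - 10*sqrt( 11), - 9.95,-5 , - 1,sqrt(13)/13, sqrt( 2 ), sqrt( 6), sqrt(7),3, sqrt( 13), 3.75,sqrt( 15)]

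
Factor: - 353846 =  - 2^1*176923^1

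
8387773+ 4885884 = 13273657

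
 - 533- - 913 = 380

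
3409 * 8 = 27272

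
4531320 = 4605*984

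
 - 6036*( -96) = 579456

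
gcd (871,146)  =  1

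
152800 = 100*1528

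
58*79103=4587974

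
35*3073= 107555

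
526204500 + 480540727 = 1006745227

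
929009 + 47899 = 976908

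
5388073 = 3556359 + 1831714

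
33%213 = 33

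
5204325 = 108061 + 5096264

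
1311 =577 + 734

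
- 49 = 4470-4519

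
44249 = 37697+6552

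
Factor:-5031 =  - 3^2*13^1*43^1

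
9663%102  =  75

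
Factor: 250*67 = 16750 = 2^1*5^3* 67^1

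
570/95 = 6 = 6.00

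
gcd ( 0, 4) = 4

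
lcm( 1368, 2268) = 86184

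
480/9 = 53 + 1/3 = 53.33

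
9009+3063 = 12072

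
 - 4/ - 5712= 1/1428 = 0.00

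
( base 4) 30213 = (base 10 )807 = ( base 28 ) 10n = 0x327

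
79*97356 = 7691124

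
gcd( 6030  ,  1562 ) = 2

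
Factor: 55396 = 2^2*11^1*1259^1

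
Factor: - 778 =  - 2^1*389^1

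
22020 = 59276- 37256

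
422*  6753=2849766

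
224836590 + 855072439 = 1079909029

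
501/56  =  501/56=8.95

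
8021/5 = 1604 + 1/5 = 1604.20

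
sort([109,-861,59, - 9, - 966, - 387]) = [ - 966, - 861, - 387, - 9,59,109] 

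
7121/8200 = 7121/8200 = 0.87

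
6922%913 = 531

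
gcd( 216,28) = 4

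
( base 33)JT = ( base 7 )1625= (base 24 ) 138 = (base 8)1220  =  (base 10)656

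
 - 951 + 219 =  - 732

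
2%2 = 0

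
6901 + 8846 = 15747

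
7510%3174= 1162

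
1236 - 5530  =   - 4294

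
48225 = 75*643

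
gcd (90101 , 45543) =1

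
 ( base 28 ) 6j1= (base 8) 12165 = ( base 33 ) 4QN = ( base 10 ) 5237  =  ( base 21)bi8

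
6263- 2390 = 3873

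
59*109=6431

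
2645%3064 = 2645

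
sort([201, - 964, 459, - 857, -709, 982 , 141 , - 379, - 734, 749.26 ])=[-964, -857,-734,-709, -379,141, 201,459,749.26,982] 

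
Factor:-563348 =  - 2^2*140837^1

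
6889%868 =813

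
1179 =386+793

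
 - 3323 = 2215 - 5538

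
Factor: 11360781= 3^2 * 23^1 *71^1 * 773^1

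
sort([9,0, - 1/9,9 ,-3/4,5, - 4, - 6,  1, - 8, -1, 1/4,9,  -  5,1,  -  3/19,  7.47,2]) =[ - 8,  -  6,  -  5,-4,-1, - 3/4, - 3/19, - 1/9,0,1/4 , 1,1, 2,5,7.47, 9,9,9]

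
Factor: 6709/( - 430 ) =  - 2^(  -  1)*5^ ( - 1 )*43^(- 1)*6709^1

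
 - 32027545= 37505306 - 69532851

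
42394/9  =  42394/9 = 4710.44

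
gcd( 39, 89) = 1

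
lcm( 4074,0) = 0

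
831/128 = 6+63/128 = 6.49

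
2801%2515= 286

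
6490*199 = 1291510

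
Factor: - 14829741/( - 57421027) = 3^2*41^1 * 40189^1*57421027^( - 1)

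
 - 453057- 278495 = -731552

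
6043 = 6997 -954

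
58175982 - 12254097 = 45921885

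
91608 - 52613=38995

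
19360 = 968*20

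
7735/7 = 1105 = 1105.00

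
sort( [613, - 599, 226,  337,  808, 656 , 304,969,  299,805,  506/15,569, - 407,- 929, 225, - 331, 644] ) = [ - 929, - 599, - 407, - 331,  506/15,225,  226,299,304,  337,569,613,644,656,805,808,969 ]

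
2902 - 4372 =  - 1470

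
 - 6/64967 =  - 6/64967 = - 0.00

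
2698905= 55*49071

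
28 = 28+0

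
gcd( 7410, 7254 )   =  78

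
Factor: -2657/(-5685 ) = 3^(-1)*5^( - 1)*379^(-1)*2657^1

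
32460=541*60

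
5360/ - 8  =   - 670 + 0/1 = - 670.00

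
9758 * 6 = 58548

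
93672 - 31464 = 62208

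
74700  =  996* 75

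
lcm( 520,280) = 3640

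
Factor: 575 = 5^2*23^1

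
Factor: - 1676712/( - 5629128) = 69863/234547 = 19^1 * 3677^1*234547^( - 1)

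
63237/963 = 197/3=65.67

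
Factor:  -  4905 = -3^2*5^1*109^1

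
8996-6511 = 2485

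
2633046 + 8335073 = 10968119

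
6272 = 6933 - 661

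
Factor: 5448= 2^3*3^1*227^1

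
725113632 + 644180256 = 1369293888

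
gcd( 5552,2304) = 16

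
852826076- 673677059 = 179149017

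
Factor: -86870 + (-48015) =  - 5^1*53^1*509^1 = - 134885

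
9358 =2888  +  6470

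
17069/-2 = -8535 + 1/2 = - 8534.50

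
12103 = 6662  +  5441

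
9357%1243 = 656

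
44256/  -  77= - 575  +  19/77= - 574.75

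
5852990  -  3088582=2764408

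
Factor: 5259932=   2^2*43^1*53^1*577^1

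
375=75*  5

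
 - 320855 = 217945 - 538800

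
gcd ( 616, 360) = 8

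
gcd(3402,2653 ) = 7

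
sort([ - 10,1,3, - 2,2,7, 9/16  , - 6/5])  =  [ - 10, - 2,-6/5, 9/16,1 , 2,3,7]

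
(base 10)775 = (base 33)NG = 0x307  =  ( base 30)PP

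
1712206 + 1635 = 1713841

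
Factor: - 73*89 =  - 6497 = -73^1*89^1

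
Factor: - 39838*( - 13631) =2^1 * 43^1 * 317^1*19919^1 = 543031778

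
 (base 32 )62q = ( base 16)185a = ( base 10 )6234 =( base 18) 1146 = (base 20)fbe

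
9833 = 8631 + 1202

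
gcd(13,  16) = 1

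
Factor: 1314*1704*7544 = 2^7 * 3^3*23^1* 41^1 * 71^1 * 73^1 = 16891438464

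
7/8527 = 7/8527 = 0.00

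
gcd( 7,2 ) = 1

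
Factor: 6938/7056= 3469/3528 = 2^( - 3)*3^( -2)*7^( - 2)*3469^1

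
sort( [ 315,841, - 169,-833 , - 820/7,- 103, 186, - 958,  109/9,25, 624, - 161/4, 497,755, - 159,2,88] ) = [ -958, - 833, -169, - 159, - 820/7,-103, - 161/4, 2,  109/9,  25,88, 186,315, 497, 624, 755,841 ]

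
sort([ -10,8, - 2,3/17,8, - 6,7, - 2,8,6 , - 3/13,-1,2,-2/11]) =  [ - 10, - 6, - 2, - 2,  -  1, - 3/13, - 2/11,3/17,2 , 6,7,8, 8, 8]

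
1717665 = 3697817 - 1980152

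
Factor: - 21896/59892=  - 2^1*  3^ (-1)*17^1 *31^( - 1 ) = - 34/93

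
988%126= 106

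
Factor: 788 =2^2*197^1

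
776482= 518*1499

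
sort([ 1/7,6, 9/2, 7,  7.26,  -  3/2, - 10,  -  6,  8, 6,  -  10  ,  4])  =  [ -10, - 10, - 6,-3/2,  1/7,  4, 9/2, 6,6,  7,7.26, 8]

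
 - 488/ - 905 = 488/905 =0.54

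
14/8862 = 1/633= 0.00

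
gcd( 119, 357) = 119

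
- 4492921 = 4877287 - 9370208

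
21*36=756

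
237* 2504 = 593448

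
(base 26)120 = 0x2d8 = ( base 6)3212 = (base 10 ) 728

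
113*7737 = 874281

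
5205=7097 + -1892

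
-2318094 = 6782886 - 9100980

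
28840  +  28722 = 57562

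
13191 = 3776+9415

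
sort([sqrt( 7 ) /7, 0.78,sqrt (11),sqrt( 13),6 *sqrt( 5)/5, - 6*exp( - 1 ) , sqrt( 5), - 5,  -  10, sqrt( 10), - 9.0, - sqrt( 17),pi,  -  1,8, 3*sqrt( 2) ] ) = [ - 10, -9.0, - 5,- sqrt(17 ),-6*exp( - 1), - 1,sqrt(7) /7,0.78,  sqrt(5),6*sqrt(5)/5,pi, sqrt( 10), sqrt( 11 ),sqrt( 13),  3*sqrt( 2),8]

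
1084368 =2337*464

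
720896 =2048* 352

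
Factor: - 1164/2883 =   -  2^2 * 31^( - 2) * 97^1 = - 388/961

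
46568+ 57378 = 103946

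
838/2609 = 838/2609=   0.32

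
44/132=1/3  =  0.33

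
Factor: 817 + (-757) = 2^2*3^1 *5^1 =60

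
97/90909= 97/90909 = 0.00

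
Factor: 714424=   2^3*89303^1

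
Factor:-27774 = -2^1*3^2 * 1543^1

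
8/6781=8/6781=   0.00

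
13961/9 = 1551 + 2/9 = 1551.22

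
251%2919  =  251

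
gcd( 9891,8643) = 3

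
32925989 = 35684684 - 2758695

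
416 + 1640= 2056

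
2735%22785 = 2735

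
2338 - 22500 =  - 20162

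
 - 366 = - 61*6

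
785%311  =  163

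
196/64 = 3+1/16 = 3.06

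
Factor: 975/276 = 325/92 = 2^( - 2 )*5^2*13^1*23^(- 1) 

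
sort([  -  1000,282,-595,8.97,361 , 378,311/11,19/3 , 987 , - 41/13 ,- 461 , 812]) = [ - 1000 , - 595, - 461, - 41/13, 19/3, 8.97,311/11 , 282, 361, 378, 812,987 ] 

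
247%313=247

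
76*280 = 21280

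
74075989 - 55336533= 18739456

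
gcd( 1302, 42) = 42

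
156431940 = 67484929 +88947011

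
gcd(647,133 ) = 1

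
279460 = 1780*157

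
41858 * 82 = 3432356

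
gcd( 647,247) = 1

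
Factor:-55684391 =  - 7^1 * 827^1*9619^1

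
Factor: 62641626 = 2^1*3^1* 43^1*242797^1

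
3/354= 1/118 =0.01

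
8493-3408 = 5085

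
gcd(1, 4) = 1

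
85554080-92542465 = -6988385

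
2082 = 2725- 643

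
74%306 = 74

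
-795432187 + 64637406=- 730794781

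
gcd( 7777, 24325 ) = 7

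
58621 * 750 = 43965750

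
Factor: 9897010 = 2^1*5^1*977^1 * 1013^1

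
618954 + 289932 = 908886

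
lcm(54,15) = 270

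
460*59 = 27140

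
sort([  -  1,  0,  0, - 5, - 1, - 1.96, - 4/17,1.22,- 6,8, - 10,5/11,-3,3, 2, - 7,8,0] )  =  [ - 10, - 7, - 6, - 5, - 3, -1.96,  -  1, - 1  ,  -  4/17,0, 0,  0, 5/11, 1.22,2, 3,8 , 8]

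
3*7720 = 23160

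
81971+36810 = 118781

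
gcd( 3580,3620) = 20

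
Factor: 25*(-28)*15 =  - 2^2*3^1* 5^3*7^1  =  -10500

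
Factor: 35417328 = 2^4*3^1*737861^1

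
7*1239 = 8673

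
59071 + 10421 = 69492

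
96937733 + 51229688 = 148167421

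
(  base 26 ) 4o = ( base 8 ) 200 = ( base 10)128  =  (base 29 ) 4C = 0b10000000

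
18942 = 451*42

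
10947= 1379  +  9568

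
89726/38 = 44863/19 =2361.21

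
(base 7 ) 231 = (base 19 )66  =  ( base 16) 78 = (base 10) 120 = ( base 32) 3O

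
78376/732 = 107 + 13/183 = 107.07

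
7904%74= 60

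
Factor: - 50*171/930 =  - 285/31 = - 3^1  *5^1 * 19^1 * 31^( - 1)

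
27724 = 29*956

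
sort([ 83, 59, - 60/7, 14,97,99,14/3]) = [ - 60/7, 14/3, 14,59, 83, 97, 99]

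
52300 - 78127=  - 25827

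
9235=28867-19632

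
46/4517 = 46/4517  =  0.01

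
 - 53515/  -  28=1911  +  1/4=1911.25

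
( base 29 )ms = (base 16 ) 29A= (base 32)KQ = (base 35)j1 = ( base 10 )666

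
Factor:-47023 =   -  59^1*797^1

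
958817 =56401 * 17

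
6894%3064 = 766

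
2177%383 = 262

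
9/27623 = 9/27623=0.00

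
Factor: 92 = 2^2 * 23^1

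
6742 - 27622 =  - 20880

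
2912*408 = 1188096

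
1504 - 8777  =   -7273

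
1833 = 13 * 141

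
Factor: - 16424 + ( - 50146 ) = - 66570 = - 2^1*3^1 * 5^1*7^1*317^1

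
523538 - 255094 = 268444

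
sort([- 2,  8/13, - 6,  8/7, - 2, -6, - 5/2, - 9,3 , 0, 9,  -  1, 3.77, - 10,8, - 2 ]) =[ - 10,- 9, - 6, - 6, - 5/2, - 2, - 2, - 2, - 1,0, 8/13,  8/7,3,3.77, 8,9]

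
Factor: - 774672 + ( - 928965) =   -  3^2* 13^1*14561^1 = - 1703637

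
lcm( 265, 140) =7420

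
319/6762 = 319/6762 = 0.05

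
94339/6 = 94339/6 = 15723.17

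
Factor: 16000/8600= 2^4  *5^1*43^( - 1 ) = 80/43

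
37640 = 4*9410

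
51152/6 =8525+1/3 = 8525.33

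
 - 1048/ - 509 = 1048/509=2.06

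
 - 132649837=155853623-288503460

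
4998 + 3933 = 8931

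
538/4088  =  269/2044 = 0.13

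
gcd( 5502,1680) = 42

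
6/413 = 6/413 = 0.01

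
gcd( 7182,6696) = 54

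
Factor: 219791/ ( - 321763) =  - 319/467 = - 11^1*29^1*467^( - 1)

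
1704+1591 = 3295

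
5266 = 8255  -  2989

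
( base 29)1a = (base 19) 21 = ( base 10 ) 39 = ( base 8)47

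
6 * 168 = 1008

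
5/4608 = 5/4608 = 0.00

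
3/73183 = 3/73183 = 0.00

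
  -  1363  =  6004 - 7367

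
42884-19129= 23755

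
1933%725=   483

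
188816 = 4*47204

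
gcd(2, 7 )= 1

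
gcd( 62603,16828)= 1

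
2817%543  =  102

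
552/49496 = 3/269 =0.01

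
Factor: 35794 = 2^1*11^1*1627^1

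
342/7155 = 38/795 = 0.05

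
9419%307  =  209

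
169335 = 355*477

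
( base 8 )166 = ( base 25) 4I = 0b1110110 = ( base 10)118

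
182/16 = 11+3/8 = 11.38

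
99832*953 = 95139896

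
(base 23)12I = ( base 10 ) 593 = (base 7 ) 1505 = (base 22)14l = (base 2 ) 1001010001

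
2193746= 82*26753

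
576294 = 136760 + 439534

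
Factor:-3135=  - 3^1*5^1*11^1*19^1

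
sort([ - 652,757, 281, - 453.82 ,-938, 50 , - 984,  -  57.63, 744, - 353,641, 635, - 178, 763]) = [ - 984 , - 938,-652 , - 453.82, - 353, - 178 , - 57.63,50, 281 , 635,641, 744, 757, 763] 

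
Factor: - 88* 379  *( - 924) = 30817248 = 2^5*3^1*7^1*11^2*379^1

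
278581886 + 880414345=1158996231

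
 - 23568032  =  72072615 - 95640647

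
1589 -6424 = - 4835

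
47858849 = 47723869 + 134980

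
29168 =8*3646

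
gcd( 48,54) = 6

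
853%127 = 91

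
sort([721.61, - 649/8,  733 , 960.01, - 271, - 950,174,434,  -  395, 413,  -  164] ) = [ -950, - 395 , - 271, - 164,-649/8, 174,413,434,721.61  ,  733  ,  960.01]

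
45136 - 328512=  - 283376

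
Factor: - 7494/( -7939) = 2^1*3^1*17^(-1)*467^(-1)* 1249^1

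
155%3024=155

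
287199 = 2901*99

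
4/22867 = 4/22867 = 0.00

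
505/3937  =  505/3937 = 0.13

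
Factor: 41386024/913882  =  2^2*17^1*23^(-1 )*113^1*2693^1*19867^( - 1 ) = 20693012/456941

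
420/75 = 28/5 = 5.60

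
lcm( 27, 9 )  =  27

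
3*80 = 240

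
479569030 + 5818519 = 485387549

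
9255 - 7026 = 2229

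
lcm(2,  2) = 2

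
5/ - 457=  - 1  +  452/457   =  -0.01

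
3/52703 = 3/52703 = 0.00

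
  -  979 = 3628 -4607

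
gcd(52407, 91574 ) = 1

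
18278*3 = 54834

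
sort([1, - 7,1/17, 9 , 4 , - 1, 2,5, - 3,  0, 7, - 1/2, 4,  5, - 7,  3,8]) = [ - 7, - 7,-3 ,  -  1, - 1/2, 0,  1/17, 1 , 2, 3, 4, 4, 5, 5,7,8,  9] 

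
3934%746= 204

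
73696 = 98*752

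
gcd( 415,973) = 1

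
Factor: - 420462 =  - 2^1* 3^2* 7^1*47^1*71^1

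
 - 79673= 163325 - 242998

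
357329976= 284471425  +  72858551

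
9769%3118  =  415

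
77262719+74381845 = 151644564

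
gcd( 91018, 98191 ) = 1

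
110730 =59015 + 51715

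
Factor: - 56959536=-2^4*3^1*1186657^1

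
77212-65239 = 11973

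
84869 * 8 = 678952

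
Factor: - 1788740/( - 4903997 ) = 2^2*5^1*7^( - 1 )* 17^1*5261^1*  700571^( - 1 )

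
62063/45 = 62063/45 = 1379.18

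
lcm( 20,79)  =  1580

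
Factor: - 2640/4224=-2^(-3) * 5^1 = -  5/8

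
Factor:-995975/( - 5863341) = 3^( - 1)*5^2*11^( - 1)*39839^1*177677^( - 1)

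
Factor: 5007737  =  7^1 * 43^1*127^1*131^1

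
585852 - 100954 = 484898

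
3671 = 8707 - 5036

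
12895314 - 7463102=5432212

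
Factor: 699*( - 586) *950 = -389133300 = - 2^2 * 3^1*5^2*19^1*233^1*293^1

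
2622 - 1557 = 1065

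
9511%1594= 1541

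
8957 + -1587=7370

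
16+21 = 37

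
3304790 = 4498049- 1193259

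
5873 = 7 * 839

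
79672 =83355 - 3683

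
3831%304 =183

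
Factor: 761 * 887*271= 271^1*  761^1 * 887^1 = 182926897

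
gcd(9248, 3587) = 17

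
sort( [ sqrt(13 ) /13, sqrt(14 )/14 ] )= [sqrt( 14) /14, sqrt( 13) /13 ]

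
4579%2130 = 319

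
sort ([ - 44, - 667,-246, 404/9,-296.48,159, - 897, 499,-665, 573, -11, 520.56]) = [ - 897,-667, - 665, - 296.48, - 246,-44,-11, 404/9, 159, 499  ,  520.56, 573]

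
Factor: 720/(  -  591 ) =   -  2^4*3^1*5^1*197^( - 1) = - 240/197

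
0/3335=0   =  0.00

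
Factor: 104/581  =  2^3 * 7^( - 1)*13^1*83^ ( - 1) 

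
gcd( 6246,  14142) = 6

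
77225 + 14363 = 91588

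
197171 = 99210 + 97961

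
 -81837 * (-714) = 58431618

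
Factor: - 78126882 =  - 2^1*3^1*31^1  *  420037^1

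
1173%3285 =1173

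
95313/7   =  13616 + 1/7  =  13616.14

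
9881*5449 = 53841569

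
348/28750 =174/14375 = 0.01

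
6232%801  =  625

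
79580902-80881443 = -1300541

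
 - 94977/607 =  - 94977/607  =  -156.47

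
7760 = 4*1940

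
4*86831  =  347324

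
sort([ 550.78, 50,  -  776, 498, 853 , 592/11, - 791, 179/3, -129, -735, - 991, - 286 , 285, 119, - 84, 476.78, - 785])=[ - 991, - 791,  -  785 , - 776, - 735,-286, - 129, - 84, 50, 592/11,179/3,  119,  285, 476.78, 498, 550.78,  853 ] 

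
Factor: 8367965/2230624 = 2^( - 5)*5^1*11^( - 1)*67^1*6337^(-1)*24979^1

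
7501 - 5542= 1959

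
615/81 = 7 + 16/27 = 7.59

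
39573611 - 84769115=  - 45195504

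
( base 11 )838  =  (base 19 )2F2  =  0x3f1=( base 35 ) ST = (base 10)1009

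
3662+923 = 4585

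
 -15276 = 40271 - 55547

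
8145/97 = 83 + 94/97=83.97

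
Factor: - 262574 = -2^1*13^1*10099^1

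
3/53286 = 1/17762 = 0.00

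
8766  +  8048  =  16814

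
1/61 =1/61 = 0.02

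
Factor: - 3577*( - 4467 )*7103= 113494994277 = 3^1*7^2*73^1*1489^1 *7103^1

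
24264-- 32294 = 56558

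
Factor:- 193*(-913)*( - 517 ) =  -91100053 = - 11^2*47^1*83^1*193^1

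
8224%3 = 1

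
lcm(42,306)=2142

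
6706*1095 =7343070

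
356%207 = 149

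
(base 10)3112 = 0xC28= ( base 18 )9ag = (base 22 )69a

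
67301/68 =67301/68 = 989.72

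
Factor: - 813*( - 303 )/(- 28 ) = - 246339/28= - 2^( - 2 )*3^2*7^( - 1 )*101^1*271^1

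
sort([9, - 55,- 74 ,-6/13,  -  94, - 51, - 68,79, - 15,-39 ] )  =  [ - 94, - 74,- 68,  -  55,-51, - 39, - 15, - 6/13,9,79 ] 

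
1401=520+881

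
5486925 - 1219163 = 4267762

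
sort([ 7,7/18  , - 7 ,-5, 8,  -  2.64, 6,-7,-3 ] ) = [ - 7,-7,-5, -3,-2.64,7/18, 6,  7,8 ] 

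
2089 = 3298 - 1209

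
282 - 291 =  - 9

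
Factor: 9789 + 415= 10204   =  2^2*2551^1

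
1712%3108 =1712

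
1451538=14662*99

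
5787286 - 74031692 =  - 68244406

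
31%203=31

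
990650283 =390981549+599668734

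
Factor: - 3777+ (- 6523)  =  -10300  =  - 2^2*5^2*103^1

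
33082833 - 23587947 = 9494886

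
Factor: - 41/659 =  -41^1*659^( - 1 ) 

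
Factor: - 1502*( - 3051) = 4582602 = 2^1*3^3*113^1*751^1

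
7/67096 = 7/67096 = 0.00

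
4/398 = 2/199 = 0.01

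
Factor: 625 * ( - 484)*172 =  - 52030000 =- 2^4 * 5^4*11^2 * 43^1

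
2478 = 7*354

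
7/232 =7/232 = 0.03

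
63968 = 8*7996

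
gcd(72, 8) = 8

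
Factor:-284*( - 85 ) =24140 = 2^2*5^1*17^1*71^1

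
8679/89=97+46/89 = 97.52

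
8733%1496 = 1253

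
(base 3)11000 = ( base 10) 108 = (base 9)130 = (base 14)7a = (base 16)6C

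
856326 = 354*2419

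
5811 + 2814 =8625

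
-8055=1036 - 9091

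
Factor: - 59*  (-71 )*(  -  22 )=- 92158 = - 2^1 *11^1*59^1*71^1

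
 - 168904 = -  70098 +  - 98806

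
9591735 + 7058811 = 16650546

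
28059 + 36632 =64691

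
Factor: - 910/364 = -5/2=- 2^(-1)*5^1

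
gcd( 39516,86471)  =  1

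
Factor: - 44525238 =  - 2^1 *3^1*31^1 * 239383^1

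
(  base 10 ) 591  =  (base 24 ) 10f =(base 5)4331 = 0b1001001111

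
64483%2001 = 451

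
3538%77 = 73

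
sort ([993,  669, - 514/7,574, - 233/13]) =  [ - 514/7,-233/13,574,669,993]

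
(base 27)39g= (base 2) 100110001110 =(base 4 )212032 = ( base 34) 23w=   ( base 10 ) 2446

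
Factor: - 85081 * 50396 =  - 2^2 * 43^1 *293^1*85081^1=- 4287742076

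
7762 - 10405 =  -  2643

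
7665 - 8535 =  - 870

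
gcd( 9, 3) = 3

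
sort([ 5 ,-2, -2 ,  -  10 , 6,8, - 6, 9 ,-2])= [ - 10 , - 6,-2, -2, - 2,5,  6, 8 , 9 ] 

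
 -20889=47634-68523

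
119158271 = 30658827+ 88499444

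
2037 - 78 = 1959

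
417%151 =115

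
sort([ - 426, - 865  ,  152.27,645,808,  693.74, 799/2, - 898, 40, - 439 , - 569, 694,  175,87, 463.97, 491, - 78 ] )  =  [  -  898,-865, - 569,-439,  -  426, - 78, 40, 87,152.27,175,799/2 , 463.97 , 491,645,  693.74,694,808 ] 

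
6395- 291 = 6104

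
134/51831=134/51831 = 0.00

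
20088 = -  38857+58945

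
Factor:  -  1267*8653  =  - 7^1*17^1 * 181^1 * 509^1 = -10963351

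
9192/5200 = 1149/650 = 1.77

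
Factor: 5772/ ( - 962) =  -6 = - 2^1*3^1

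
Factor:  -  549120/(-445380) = 704/571 = 2^6*11^1*571^( - 1)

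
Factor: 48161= 17^1 * 2833^1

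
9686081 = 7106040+2580041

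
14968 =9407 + 5561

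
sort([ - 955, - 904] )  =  [-955, - 904] 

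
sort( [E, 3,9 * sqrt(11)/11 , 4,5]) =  [9 * sqrt(11)/11,E,3,4,5]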